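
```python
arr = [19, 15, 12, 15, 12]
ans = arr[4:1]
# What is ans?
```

arr has length 5. The slice arr[4:1] resolves to an empty index range, so the result is [].

[]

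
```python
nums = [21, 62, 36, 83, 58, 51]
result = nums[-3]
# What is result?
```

nums has length 6. Negative index -3 maps to positive index 6 + (-3) = 3. nums[3] = 83.

83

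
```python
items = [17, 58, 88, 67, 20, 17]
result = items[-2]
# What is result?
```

items has length 6. Negative index -2 maps to positive index 6 + (-2) = 4. items[4] = 20.

20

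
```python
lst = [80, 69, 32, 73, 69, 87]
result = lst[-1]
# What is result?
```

lst has length 6. Negative index -1 maps to positive index 6 + (-1) = 5. lst[5] = 87.

87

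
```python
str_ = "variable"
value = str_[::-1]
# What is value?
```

str_ has length 8. The slice str_[::-1] selects indices [7, 6, 5, 4, 3, 2, 1, 0] (7->'e', 6->'l', 5->'b', 4->'a', 3->'i', 2->'r', 1->'a', 0->'v'), giving 'elbairav'.

'elbairav'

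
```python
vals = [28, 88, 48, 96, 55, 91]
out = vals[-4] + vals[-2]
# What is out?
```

vals has length 6. Negative index -4 maps to positive index 6 + (-4) = 2. vals[2] = 48.
vals has length 6. Negative index -2 maps to positive index 6 + (-2) = 4. vals[4] = 55.
Sum: 48 + 55 = 103.

103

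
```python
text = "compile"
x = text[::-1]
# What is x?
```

text has length 7. The slice text[::-1] selects indices [6, 5, 4, 3, 2, 1, 0] (6->'e', 5->'l', 4->'i', 3->'p', 2->'m', 1->'o', 0->'c'), giving 'elipmoc'.

'elipmoc'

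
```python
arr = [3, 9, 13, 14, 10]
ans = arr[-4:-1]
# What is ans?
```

arr has length 5. The slice arr[-4:-1] selects indices [1, 2, 3] (1->9, 2->13, 3->14), giving [9, 13, 14].

[9, 13, 14]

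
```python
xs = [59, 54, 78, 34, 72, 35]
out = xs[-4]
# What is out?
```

xs has length 6. Negative index -4 maps to positive index 6 + (-4) = 2. xs[2] = 78.

78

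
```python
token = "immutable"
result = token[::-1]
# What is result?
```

token has length 9. The slice token[::-1] selects indices [8, 7, 6, 5, 4, 3, 2, 1, 0] (8->'e', 7->'l', 6->'b', 5->'a', 4->'t', 3->'u', 2->'m', 1->'m', 0->'i'), giving 'elbatummi'.

'elbatummi'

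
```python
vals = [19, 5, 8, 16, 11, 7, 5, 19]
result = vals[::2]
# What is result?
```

vals has length 8. The slice vals[::2] selects indices [0, 2, 4, 6] (0->19, 2->8, 4->11, 6->5), giving [19, 8, 11, 5].

[19, 8, 11, 5]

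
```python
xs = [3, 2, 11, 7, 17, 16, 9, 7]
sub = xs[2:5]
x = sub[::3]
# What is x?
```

xs has length 8. The slice xs[2:5] selects indices [2, 3, 4] (2->11, 3->7, 4->17), giving [11, 7, 17]. So sub = [11, 7, 17]. sub has length 3. The slice sub[::3] selects indices [0] (0->11), giving [11].

[11]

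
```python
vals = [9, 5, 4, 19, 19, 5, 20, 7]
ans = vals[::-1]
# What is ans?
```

vals has length 8. The slice vals[::-1] selects indices [7, 6, 5, 4, 3, 2, 1, 0] (7->7, 6->20, 5->5, 4->19, 3->19, 2->4, 1->5, 0->9), giving [7, 20, 5, 19, 19, 4, 5, 9].

[7, 20, 5, 19, 19, 4, 5, 9]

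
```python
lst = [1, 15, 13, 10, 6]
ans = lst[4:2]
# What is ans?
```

lst has length 5. The slice lst[4:2] resolves to an empty index range, so the result is [].

[]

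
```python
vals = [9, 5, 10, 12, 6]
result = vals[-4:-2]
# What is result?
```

vals has length 5. The slice vals[-4:-2] selects indices [1, 2] (1->5, 2->10), giving [5, 10].

[5, 10]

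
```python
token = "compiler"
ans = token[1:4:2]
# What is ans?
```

token has length 8. The slice token[1:4:2] selects indices [1, 3] (1->'o', 3->'p'), giving 'op'.

'op'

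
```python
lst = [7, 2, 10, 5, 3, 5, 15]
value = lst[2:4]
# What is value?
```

lst has length 7. The slice lst[2:4] selects indices [2, 3] (2->10, 3->5), giving [10, 5].

[10, 5]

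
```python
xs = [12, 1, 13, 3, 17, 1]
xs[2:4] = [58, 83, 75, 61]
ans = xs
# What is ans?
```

xs starts as [12, 1, 13, 3, 17, 1] (length 6). The slice xs[2:4] covers indices [2, 3] with values [13, 3]. Replacing that slice with [58, 83, 75, 61] (different length) produces [12, 1, 58, 83, 75, 61, 17, 1].

[12, 1, 58, 83, 75, 61, 17, 1]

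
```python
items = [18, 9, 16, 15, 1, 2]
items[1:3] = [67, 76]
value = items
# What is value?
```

items starts as [18, 9, 16, 15, 1, 2] (length 6). The slice items[1:3] covers indices [1, 2] with values [9, 16]. Replacing that slice with [67, 76] (same length) produces [18, 67, 76, 15, 1, 2].

[18, 67, 76, 15, 1, 2]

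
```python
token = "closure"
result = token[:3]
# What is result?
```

token has length 7. The slice token[:3] selects indices [0, 1, 2] (0->'c', 1->'l', 2->'o'), giving 'clo'.

'clo'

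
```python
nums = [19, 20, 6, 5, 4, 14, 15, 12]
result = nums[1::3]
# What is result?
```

nums has length 8. The slice nums[1::3] selects indices [1, 4, 7] (1->20, 4->4, 7->12), giving [20, 4, 12].

[20, 4, 12]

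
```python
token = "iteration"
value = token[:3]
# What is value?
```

token has length 9. The slice token[:3] selects indices [0, 1, 2] (0->'i', 1->'t', 2->'e'), giving 'ite'.

'ite'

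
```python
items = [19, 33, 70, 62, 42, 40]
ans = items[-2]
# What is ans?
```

items has length 6. Negative index -2 maps to positive index 6 + (-2) = 4. items[4] = 42.

42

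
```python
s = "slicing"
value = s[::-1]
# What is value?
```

s has length 7. The slice s[::-1] selects indices [6, 5, 4, 3, 2, 1, 0] (6->'g', 5->'n', 4->'i', 3->'c', 2->'i', 1->'l', 0->'s'), giving 'gnicils'.

'gnicils'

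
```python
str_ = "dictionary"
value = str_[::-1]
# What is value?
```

str_ has length 10. The slice str_[::-1] selects indices [9, 8, 7, 6, 5, 4, 3, 2, 1, 0] (9->'y', 8->'r', 7->'a', 6->'n', 5->'o', 4->'i', 3->'t', 2->'c', 1->'i', 0->'d'), giving 'yranoitcid'.

'yranoitcid'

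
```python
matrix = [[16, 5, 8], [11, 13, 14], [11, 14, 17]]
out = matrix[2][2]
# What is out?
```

matrix[2] = [11, 14, 17]. Taking column 2 of that row yields 17.

17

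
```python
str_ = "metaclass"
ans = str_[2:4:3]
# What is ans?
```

str_ has length 9. The slice str_[2:4:3] selects indices [2] (2->'t'), giving 't'.

't'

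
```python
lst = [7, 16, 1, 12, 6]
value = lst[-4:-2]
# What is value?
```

lst has length 5. The slice lst[-4:-2] selects indices [1, 2] (1->16, 2->1), giving [16, 1].

[16, 1]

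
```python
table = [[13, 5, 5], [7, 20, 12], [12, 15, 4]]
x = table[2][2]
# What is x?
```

table[2] = [12, 15, 4]. Taking column 2 of that row yields 4.

4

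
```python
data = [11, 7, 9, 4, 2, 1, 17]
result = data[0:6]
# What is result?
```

data has length 7. The slice data[0:6] selects indices [0, 1, 2, 3, 4, 5] (0->11, 1->7, 2->9, 3->4, 4->2, 5->1), giving [11, 7, 9, 4, 2, 1].

[11, 7, 9, 4, 2, 1]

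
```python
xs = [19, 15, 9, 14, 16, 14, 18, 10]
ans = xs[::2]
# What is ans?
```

xs has length 8. The slice xs[::2] selects indices [0, 2, 4, 6] (0->19, 2->9, 4->16, 6->18), giving [19, 9, 16, 18].

[19, 9, 16, 18]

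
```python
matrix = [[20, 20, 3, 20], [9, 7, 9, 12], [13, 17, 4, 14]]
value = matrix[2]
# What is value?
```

matrix has 3 rows. Row 2 is [13, 17, 4, 14].

[13, 17, 4, 14]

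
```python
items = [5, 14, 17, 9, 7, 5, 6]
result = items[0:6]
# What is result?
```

items has length 7. The slice items[0:6] selects indices [0, 1, 2, 3, 4, 5] (0->5, 1->14, 2->17, 3->9, 4->7, 5->5), giving [5, 14, 17, 9, 7, 5].

[5, 14, 17, 9, 7, 5]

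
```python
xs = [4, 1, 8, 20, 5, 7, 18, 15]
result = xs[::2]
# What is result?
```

xs has length 8. The slice xs[::2] selects indices [0, 2, 4, 6] (0->4, 2->8, 4->5, 6->18), giving [4, 8, 5, 18].

[4, 8, 5, 18]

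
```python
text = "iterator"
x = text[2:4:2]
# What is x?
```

text has length 8. The slice text[2:4:2] selects indices [2] (2->'e'), giving 'e'.

'e'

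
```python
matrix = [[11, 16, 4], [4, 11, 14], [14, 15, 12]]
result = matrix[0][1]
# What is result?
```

matrix[0] = [11, 16, 4]. Taking column 1 of that row yields 16.

16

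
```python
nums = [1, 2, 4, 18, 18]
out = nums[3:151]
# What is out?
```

nums has length 5. The slice nums[3:151] selects indices [3, 4] (3->18, 4->18), giving [18, 18].

[18, 18]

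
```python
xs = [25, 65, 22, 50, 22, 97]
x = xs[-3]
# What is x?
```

xs has length 6. Negative index -3 maps to positive index 6 + (-3) = 3. xs[3] = 50.

50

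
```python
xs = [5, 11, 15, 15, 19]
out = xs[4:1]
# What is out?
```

xs has length 5. The slice xs[4:1] resolves to an empty index range, so the result is [].

[]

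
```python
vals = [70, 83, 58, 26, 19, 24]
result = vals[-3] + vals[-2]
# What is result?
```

vals has length 6. Negative index -3 maps to positive index 6 + (-3) = 3. vals[3] = 26.
vals has length 6. Negative index -2 maps to positive index 6 + (-2) = 4. vals[4] = 19.
Sum: 26 + 19 = 45.

45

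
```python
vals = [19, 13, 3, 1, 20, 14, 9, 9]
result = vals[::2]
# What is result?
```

vals has length 8. The slice vals[::2] selects indices [0, 2, 4, 6] (0->19, 2->3, 4->20, 6->9), giving [19, 3, 20, 9].

[19, 3, 20, 9]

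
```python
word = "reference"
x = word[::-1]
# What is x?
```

word has length 9. The slice word[::-1] selects indices [8, 7, 6, 5, 4, 3, 2, 1, 0] (8->'e', 7->'c', 6->'n', 5->'e', 4->'r', 3->'e', 2->'f', 1->'e', 0->'r'), giving 'ecnerefer'.

'ecnerefer'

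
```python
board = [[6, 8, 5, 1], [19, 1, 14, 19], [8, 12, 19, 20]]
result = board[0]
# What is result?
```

board has 3 rows. Row 0 is [6, 8, 5, 1].

[6, 8, 5, 1]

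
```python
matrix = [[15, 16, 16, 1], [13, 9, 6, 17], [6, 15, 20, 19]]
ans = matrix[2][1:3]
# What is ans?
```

matrix[2] = [6, 15, 20, 19]. matrix[2] has length 4. The slice matrix[2][1:3] selects indices [1, 2] (1->15, 2->20), giving [15, 20].

[15, 20]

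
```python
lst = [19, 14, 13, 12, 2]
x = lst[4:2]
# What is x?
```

lst has length 5. The slice lst[4:2] resolves to an empty index range, so the result is [].

[]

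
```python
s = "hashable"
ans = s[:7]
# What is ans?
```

s has length 8. The slice s[:7] selects indices [0, 1, 2, 3, 4, 5, 6] (0->'h', 1->'a', 2->'s', 3->'h', 4->'a', 5->'b', 6->'l'), giving 'hashabl'.

'hashabl'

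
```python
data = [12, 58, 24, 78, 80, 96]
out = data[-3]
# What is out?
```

data has length 6. Negative index -3 maps to positive index 6 + (-3) = 3. data[3] = 78.

78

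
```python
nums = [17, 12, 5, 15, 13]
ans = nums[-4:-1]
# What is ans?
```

nums has length 5. The slice nums[-4:-1] selects indices [1, 2, 3] (1->12, 2->5, 3->15), giving [12, 5, 15].

[12, 5, 15]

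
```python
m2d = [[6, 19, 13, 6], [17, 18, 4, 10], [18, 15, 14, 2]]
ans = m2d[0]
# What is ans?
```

m2d has 3 rows. Row 0 is [6, 19, 13, 6].

[6, 19, 13, 6]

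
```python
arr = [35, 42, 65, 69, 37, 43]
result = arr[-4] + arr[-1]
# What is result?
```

arr has length 6. Negative index -4 maps to positive index 6 + (-4) = 2. arr[2] = 65.
arr has length 6. Negative index -1 maps to positive index 6 + (-1) = 5. arr[5] = 43.
Sum: 65 + 43 = 108.

108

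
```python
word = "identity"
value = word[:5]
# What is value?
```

word has length 8. The slice word[:5] selects indices [0, 1, 2, 3, 4] (0->'i', 1->'d', 2->'e', 3->'n', 4->'t'), giving 'ident'.

'ident'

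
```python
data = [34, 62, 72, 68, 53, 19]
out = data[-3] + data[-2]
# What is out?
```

data has length 6. Negative index -3 maps to positive index 6 + (-3) = 3. data[3] = 68.
data has length 6. Negative index -2 maps to positive index 6 + (-2) = 4. data[4] = 53.
Sum: 68 + 53 = 121.

121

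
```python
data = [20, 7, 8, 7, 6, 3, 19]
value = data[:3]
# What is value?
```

data has length 7. The slice data[:3] selects indices [0, 1, 2] (0->20, 1->7, 2->8), giving [20, 7, 8].

[20, 7, 8]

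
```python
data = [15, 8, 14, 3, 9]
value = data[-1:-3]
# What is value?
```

data has length 5. The slice data[-1:-3] resolves to an empty index range, so the result is [].

[]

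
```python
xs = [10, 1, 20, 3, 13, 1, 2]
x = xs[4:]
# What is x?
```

xs has length 7. The slice xs[4:] selects indices [4, 5, 6] (4->13, 5->1, 6->2), giving [13, 1, 2].

[13, 1, 2]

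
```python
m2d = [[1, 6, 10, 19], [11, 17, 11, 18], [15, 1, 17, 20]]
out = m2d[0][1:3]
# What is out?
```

m2d[0] = [1, 6, 10, 19]. m2d[0] has length 4. The slice m2d[0][1:3] selects indices [1, 2] (1->6, 2->10), giving [6, 10].

[6, 10]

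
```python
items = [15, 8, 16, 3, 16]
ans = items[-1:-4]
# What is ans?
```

items has length 5. The slice items[-1:-4] resolves to an empty index range, so the result is [].

[]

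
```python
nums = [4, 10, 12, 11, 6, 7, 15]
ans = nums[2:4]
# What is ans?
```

nums has length 7. The slice nums[2:4] selects indices [2, 3] (2->12, 3->11), giving [12, 11].

[12, 11]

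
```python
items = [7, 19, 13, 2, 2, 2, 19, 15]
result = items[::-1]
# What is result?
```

items has length 8. The slice items[::-1] selects indices [7, 6, 5, 4, 3, 2, 1, 0] (7->15, 6->19, 5->2, 4->2, 3->2, 2->13, 1->19, 0->7), giving [15, 19, 2, 2, 2, 13, 19, 7].

[15, 19, 2, 2, 2, 13, 19, 7]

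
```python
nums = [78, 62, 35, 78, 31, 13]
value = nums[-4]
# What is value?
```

nums has length 6. Negative index -4 maps to positive index 6 + (-4) = 2. nums[2] = 35.

35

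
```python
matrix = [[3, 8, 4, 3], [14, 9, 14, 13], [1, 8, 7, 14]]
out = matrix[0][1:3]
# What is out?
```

matrix[0] = [3, 8, 4, 3]. matrix[0] has length 4. The slice matrix[0][1:3] selects indices [1, 2] (1->8, 2->4), giving [8, 4].

[8, 4]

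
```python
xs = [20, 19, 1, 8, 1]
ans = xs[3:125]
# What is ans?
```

xs has length 5. The slice xs[3:125] selects indices [3, 4] (3->8, 4->1), giving [8, 1].

[8, 1]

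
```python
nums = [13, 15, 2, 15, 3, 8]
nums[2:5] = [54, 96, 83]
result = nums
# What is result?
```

nums starts as [13, 15, 2, 15, 3, 8] (length 6). The slice nums[2:5] covers indices [2, 3, 4] with values [2, 15, 3]. Replacing that slice with [54, 96, 83] (same length) produces [13, 15, 54, 96, 83, 8].

[13, 15, 54, 96, 83, 8]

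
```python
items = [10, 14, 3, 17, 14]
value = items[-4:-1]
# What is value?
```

items has length 5. The slice items[-4:-1] selects indices [1, 2, 3] (1->14, 2->3, 3->17), giving [14, 3, 17].

[14, 3, 17]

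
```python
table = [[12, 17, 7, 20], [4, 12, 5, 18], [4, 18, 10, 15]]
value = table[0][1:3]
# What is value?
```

table[0] = [12, 17, 7, 20]. table[0] has length 4. The slice table[0][1:3] selects indices [1, 2] (1->17, 2->7), giving [17, 7].

[17, 7]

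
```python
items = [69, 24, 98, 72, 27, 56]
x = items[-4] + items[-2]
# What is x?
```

items has length 6. Negative index -4 maps to positive index 6 + (-4) = 2. items[2] = 98.
items has length 6. Negative index -2 maps to positive index 6 + (-2) = 4. items[4] = 27.
Sum: 98 + 27 = 125.

125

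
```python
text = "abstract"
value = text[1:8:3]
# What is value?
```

text has length 8. The slice text[1:8:3] selects indices [1, 4, 7] (1->'b', 4->'r', 7->'t'), giving 'brt'.

'brt'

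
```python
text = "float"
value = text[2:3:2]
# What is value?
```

text has length 5. The slice text[2:3:2] selects indices [2] (2->'o'), giving 'o'.

'o'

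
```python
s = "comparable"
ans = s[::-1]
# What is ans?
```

s has length 10. The slice s[::-1] selects indices [9, 8, 7, 6, 5, 4, 3, 2, 1, 0] (9->'e', 8->'l', 7->'b', 6->'a', 5->'r', 4->'a', 3->'p', 2->'m', 1->'o', 0->'c'), giving 'elbarapmoc'.

'elbarapmoc'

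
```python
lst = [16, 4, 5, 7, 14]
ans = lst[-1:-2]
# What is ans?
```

lst has length 5. The slice lst[-1:-2] resolves to an empty index range, so the result is [].

[]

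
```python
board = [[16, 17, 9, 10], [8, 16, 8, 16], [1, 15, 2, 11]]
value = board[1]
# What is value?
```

board has 3 rows. Row 1 is [8, 16, 8, 16].

[8, 16, 8, 16]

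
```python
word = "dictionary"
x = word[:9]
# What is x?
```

word has length 10. The slice word[:9] selects indices [0, 1, 2, 3, 4, 5, 6, 7, 8] (0->'d', 1->'i', 2->'c', 3->'t', 4->'i', 5->'o', 6->'n', 7->'a', 8->'r'), giving 'dictionar'.

'dictionar'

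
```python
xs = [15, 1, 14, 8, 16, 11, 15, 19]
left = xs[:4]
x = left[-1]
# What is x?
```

xs has length 8. The slice xs[:4] selects indices [0, 1, 2, 3] (0->15, 1->1, 2->14, 3->8), giving [15, 1, 14, 8]. So left = [15, 1, 14, 8]. Then left[-1] = 8.

8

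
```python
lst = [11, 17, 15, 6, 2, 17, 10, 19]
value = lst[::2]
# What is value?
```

lst has length 8. The slice lst[::2] selects indices [0, 2, 4, 6] (0->11, 2->15, 4->2, 6->10), giving [11, 15, 2, 10].

[11, 15, 2, 10]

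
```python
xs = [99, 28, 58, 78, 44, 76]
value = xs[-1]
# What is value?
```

xs has length 6. Negative index -1 maps to positive index 6 + (-1) = 5. xs[5] = 76.

76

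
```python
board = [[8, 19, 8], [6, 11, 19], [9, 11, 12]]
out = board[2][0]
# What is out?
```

board[2] = [9, 11, 12]. Taking column 0 of that row yields 9.

9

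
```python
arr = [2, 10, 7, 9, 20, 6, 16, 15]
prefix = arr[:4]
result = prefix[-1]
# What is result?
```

arr has length 8. The slice arr[:4] selects indices [0, 1, 2, 3] (0->2, 1->10, 2->7, 3->9), giving [2, 10, 7, 9]. So prefix = [2, 10, 7, 9]. Then prefix[-1] = 9.

9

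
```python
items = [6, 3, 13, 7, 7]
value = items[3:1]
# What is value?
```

items has length 5. The slice items[3:1] resolves to an empty index range, so the result is [].

[]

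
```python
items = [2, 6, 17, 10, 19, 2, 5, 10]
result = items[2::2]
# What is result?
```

items has length 8. The slice items[2::2] selects indices [2, 4, 6] (2->17, 4->19, 6->5), giving [17, 19, 5].

[17, 19, 5]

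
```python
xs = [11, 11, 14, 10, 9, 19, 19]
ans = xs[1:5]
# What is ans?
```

xs has length 7. The slice xs[1:5] selects indices [1, 2, 3, 4] (1->11, 2->14, 3->10, 4->9), giving [11, 14, 10, 9].

[11, 14, 10, 9]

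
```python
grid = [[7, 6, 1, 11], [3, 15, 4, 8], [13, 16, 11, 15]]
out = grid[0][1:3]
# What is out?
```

grid[0] = [7, 6, 1, 11]. grid[0] has length 4. The slice grid[0][1:3] selects indices [1, 2] (1->6, 2->1), giving [6, 1].

[6, 1]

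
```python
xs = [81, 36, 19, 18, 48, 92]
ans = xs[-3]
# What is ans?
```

xs has length 6. Negative index -3 maps to positive index 6 + (-3) = 3. xs[3] = 18.

18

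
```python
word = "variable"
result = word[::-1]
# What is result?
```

word has length 8. The slice word[::-1] selects indices [7, 6, 5, 4, 3, 2, 1, 0] (7->'e', 6->'l', 5->'b', 4->'a', 3->'i', 2->'r', 1->'a', 0->'v'), giving 'elbairav'.

'elbairav'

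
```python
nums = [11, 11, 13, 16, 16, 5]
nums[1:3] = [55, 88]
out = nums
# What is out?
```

nums starts as [11, 11, 13, 16, 16, 5] (length 6). The slice nums[1:3] covers indices [1, 2] with values [11, 13]. Replacing that slice with [55, 88] (same length) produces [11, 55, 88, 16, 16, 5].

[11, 55, 88, 16, 16, 5]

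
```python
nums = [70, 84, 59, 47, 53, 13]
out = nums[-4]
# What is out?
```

nums has length 6. Negative index -4 maps to positive index 6 + (-4) = 2. nums[2] = 59.

59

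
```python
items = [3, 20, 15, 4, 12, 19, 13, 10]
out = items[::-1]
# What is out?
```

items has length 8. The slice items[::-1] selects indices [7, 6, 5, 4, 3, 2, 1, 0] (7->10, 6->13, 5->19, 4->12, 3->4, 2->15, 1->20, 0->3), giving [10, 13, 19, 12, 4, 15, 20, 3].

[10, 13, 19, 12, 4, 15, 20, 3]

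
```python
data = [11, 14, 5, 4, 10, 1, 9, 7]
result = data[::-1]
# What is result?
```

data has length 8. The slice data[::-1] selects indices [7, 6, 5, 4, 3, 2, 1, 0] (7->7, 6->9, 5->1, 4->10, 3->4, 2->5, 1->14, 0->11), giving [7, 9, 1, 10, 4, 5, 14, 11].

[7, 9, 1, 10, 4, 5, 14, 11]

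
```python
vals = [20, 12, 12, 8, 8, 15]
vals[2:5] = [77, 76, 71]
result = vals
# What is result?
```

vals starts as [20, 12, 12, 8, 8, 15] (length 6). The slice vals[2:5] covers indices [2, 3, 4] with values [12, 8, 8]. Replacing that slice with [77, 76, 71] (same length) produces [20, 12, 77, 76, 71, 15].

[20, 12, 77, 76, 71, 15]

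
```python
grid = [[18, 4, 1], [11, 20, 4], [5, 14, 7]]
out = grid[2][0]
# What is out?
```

grid[2] = [5, 14, 7]. Taking column 0 of that row yields 5.

5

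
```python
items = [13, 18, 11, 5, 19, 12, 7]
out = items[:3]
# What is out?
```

items has length 7. The slice items[:3] selects indices [0, 1, 2] (0->13, 1->18, 2->11), giving [13, 18, 11].

[13, 18, 11]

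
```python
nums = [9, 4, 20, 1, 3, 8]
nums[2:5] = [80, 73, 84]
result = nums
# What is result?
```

nums starts as [9, 4, 20, 1, 3, 8] (length 6). The slice nums[2:5] covers indices [2, 3, 4] with values [20, 1, 3]. Replacing that slice with [80, 73, 84] (same length) produces [9, 4, 80, 73, 84, 8].

[9, 4, 80, 73, 84, 8]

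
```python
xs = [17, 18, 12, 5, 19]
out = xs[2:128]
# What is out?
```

xs has length 5. The slice xs[2:128] selects indices [2, 3, 4] (2->12, 3->5, 4->19), giving [12, 5, 19].

[12, 5, 19]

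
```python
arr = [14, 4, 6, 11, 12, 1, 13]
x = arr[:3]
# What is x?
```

arr has length 7. The slice arr[:3] selects indices [0, 1, 2] (0->14, 1->4, 2->6), giving [14, 4, 6].

[14, 4, 6]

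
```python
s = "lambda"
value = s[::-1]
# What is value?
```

s has length 6. The slice s[::-1] selects indices [5, 4, 3, 2, 1, 0] (5->'a', 4->'d', 3->'b', 2->'m', 1->'a', 0->'l'), giving 'adbmal'.

'adbmal'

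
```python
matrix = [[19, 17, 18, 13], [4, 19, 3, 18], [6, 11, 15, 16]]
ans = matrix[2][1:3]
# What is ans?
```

matrix[2] = [6, 11, 15, 16]. matrix[2] has length 4. The slice matrix[2][1:3] selects indices [1, 2] (1->11, 2->15), giving [11, 15].

[11, 15]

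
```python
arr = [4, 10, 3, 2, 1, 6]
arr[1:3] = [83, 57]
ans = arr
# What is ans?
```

arr starts as [4, 10, 3, 2, 1, 6] (length 6). The slice arr[1:3] covers indices [1, 2] with values [10, 3]. Replacing that slice with [83, 57] (same length) produces [4, 83, 57, 2, 1, 6].

[4, 83, 57, 2, 1, 6]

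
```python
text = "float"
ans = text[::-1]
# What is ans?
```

text has length 5. The slice text[::-1] selects indices [4, 3, 2, 1, 0] (4->'t', 3->'a', 2->'o', 1->'l', 0->'f'), giving 'taolf'.

'taolf'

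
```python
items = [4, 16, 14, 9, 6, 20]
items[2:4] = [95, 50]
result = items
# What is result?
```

items starts as [4, 16, 14, 9, 6, 20] (length 6). The slice items[2:4] covers indices [2, 3] with values [14, 9]. Replacing that slice with [95, 50] (same length) produces [4, 16, 95, 50, 6, 20].

[4, 16, 95, 50, 6, 20]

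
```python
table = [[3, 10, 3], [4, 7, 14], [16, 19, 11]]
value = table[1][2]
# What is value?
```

table[1] = [4, 7, 14]. Taking column 2 of that row yields 14.

14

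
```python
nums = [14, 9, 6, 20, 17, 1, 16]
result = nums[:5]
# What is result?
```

nums has length 7. The slice nums[:5] selects indices [0, 1, 2, 3, 4] (0->14, 1->9, 2->6, 3->20, 4->17), giving [14, 9, 6, 20, 17].

[14, 9, 6, 20, 17]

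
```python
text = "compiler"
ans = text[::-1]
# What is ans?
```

text has length 8. The slice text[::-1] selects indices [7, 6, 5, 4, 3, 2, 1, 0] (7->'r', 6->'e', 5->'l', 4->'i', 3->'p', 2->'m', 1->'o', 0->'c'), giving 'relipmoc'.

'relipmoc'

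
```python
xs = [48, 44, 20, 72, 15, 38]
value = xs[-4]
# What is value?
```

xs has length 6. Negative index -4 maps to positive index 6 + (-4) = 2. xs[2] = 20.

20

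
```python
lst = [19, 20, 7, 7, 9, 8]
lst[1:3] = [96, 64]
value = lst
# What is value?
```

lst starts as [19, 20, 7, 7, 9, 8] (length 6). The slice lst[1:3] covers indices [1, 2] with values [20, 7]. Replacing that slice with [96, 64] (same length) produces [19, 96, 64, 7, 9, 8].

[19, 96, 64, 7, 9, 8]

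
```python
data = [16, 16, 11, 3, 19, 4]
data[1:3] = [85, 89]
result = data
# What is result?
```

data starts as [16, 16, 11, 3, 19, 4] (length 6). The slice data[1:3] covers indices [1, 2] with values [16, 11]. Replacing that slice with [85, 89] (same length) produces [16, 85, 89, 3, 19, 4].

[16, 85, 89, 3, 19, 4]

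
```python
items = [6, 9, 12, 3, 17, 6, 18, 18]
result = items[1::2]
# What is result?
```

items has length 8. The slice items[1::2] selects indices [1, 3, 5, 7] (1->9, 3->3, 5->6, 7->18), giving [9, 3, 6, 18].

[9, 3, 6, 18]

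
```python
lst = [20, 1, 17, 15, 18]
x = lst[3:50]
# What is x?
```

lst has length 5. The slice lst[3:50] selects indices [3, 4] (3->15, 4->18), giving [15, 18].

[15, 18]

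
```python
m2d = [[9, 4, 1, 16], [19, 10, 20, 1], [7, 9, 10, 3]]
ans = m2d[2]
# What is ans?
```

m2d has 3 rows. Row 2 is [7, 9, 10, 3].

[7, 9, 10, 3]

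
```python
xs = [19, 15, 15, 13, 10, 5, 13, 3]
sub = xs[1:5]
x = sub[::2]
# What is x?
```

xs has length 8. The slice xs[1:5] selects indices [1, 2, 3, 4] (1->15, 2->15, 3->13, 4->10), giving [15, 15, 13, 10]. So sub = [15, 15, 13, 10]. sub has length 4. The slice sub[::2] selects indices [0, 2] (0->15, 2->13), giving [15, 13].

[15, 13]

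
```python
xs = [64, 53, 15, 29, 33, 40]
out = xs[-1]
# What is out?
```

xs has length 6. Negative index -1 maps to positive index 6 + (-1) = 5. xs[5] = 40.

40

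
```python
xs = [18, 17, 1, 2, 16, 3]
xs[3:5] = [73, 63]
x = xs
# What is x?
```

xs starts as [18, 17, 1, 2, 16, 3] (length 6). The slice xs[3:5] covers indices [3, 4] with values [2, 16]. Replacing that slice with [73, 63] (same length) produces [18, 17, 1, 73, 63, 3].

[18, 17, 1, 73, 63, 3]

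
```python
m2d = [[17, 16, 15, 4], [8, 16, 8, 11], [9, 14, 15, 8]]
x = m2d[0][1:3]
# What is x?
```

m2d[0] = [17, 16, 15, 4]. m2d[0] has length 4. The slice m2d[0][1:3] selects indices [1, 2] (1->16, 2->15), giving [16, 15].

[16, 15]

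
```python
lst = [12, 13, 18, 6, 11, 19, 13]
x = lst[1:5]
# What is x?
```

lst has length 7. The slice lst[1:5] selects indices [1, 2, 3, 4] (1->13, 2->18, 3->6, 4->11), giving [13, 18, 6, 11].

[13, 18, 6, 11]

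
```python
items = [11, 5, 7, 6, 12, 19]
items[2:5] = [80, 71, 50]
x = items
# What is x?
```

items starts as [11, 5, 7, 6, 12, 19] (length 6). The slice items[2:5] covers indices [2, 3, 4] with values [7, 6, 12]. Replacing that slice with [80, 71, 50] (same length) produces [11, 5, 80, 71, 50, 19].

[11, 5, 80, 71, 50, 19]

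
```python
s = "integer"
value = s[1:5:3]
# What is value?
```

s has length 7. The slice s[1:5:3] selects indices [1, 4] (1->'n', 4->'g'), giving 'ng'.

'ng'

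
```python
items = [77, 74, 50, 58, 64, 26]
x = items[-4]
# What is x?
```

items has length 6. Negative index -4 maps to positive index 6 + (-4) = 2. items[2] = 50.

50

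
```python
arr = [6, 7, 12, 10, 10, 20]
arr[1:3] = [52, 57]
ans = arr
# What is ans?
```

arr starts as [6, 7, 12, 10, 10, 20] (length 6). The slice arr[1:3] covers indices [1, 2] with values [7, 12]. Replacing that slice with [52, 57] (same length) produces [6, 52, 57, 10, 10, 20].

[6, 52, 57, 10, 10, 20]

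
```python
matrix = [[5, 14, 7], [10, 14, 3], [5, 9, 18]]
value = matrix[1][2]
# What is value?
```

matrix[1] = [10, 14, 3]. Taking column 2 of that row yields 3.

3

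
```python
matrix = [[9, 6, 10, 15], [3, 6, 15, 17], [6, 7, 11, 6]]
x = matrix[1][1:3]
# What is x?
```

matrix[1] = [3, 6, 15, 17]. matrix[1] has length 4. The slice matrix[1][1:3] selects indices [1, 2] (1->6, 2->15), giving [6, 15].

[6, 15]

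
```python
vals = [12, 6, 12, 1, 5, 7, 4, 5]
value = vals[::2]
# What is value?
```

vals has length 8. The slice vals[::2] selects indices [0, 2, 4, 6] (0->12, 2->12, 4->5, 6->4), giving [12, 12, 5, 4].

[12, 12, 5, 4]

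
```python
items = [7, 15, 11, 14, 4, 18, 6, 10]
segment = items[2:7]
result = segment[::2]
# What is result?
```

items has length 8. The slice items[2:7] selects indices [2, 3, 4, 5, 6] (2->11, 3->14, 4->4, 5->18, 6->6), giving [11, 14, 4, 18, 6]. So segment = [11, 14, 4, 18, 6]. segment has length 5. The slice segment[::2] selects indices [0, 2, 4] (0->11, 2->4, 4->6), giving [11, 4, 6].

[11, 4, 6]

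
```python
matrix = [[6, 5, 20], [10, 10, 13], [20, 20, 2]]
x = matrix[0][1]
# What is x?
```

matrix[0] = [6, 5, 20]. Taking column 1 of that row yields 5.

5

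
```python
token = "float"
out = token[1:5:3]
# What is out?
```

token has length 5. The slice token[1:5:3] selects indices [1, 4] (1->'l', 4->'t'), giving 'lt'.

'lt'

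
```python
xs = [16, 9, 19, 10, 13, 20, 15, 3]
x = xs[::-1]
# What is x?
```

xs has length 8. The slice xs[::-1] selects indices [7, 6, 5, 4, 3, 2, 1, 0] (7->3, 6->15, 5->20, 4->13, 3->10, 2->19, 1->9, 0->16), giving [3, 15, 20, 13, 10, 19, 9, 16].

[3, 15, 20, 13, 10, 19, 9, 16]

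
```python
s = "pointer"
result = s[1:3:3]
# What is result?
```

s has length 7. The slice s[1:3:3] selects indices [1] (1->'o'), giving 'o'.

'o'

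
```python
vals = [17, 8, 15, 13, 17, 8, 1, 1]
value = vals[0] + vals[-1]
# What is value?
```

vals has length 8. vals[0] = 17.
vals has length 8. Negative index -1 maps to positive index 8 + (-1) = 7. vals[7] = 1.
Sum: 17 + 1 = 18.

18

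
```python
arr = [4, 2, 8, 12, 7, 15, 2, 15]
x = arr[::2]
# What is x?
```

arr has length 8. The slice arr[::2] selects indices [0, 2, 4, 6] (0->4, 2->8, 4->7, 6->2), giving [4, 8, 7, 2].

[4, 8, 7, 2]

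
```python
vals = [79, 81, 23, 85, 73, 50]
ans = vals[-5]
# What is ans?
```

vals has length 6. Negative index -5 maps to positive index 6 + (-5) = 1. vals[1] = 81.

81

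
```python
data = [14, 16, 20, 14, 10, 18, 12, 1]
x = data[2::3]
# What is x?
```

data has length 8. The slice data[2::3] selects indices [2, 5] (2->20, 5->18), giving [20, 18].

[20, 18]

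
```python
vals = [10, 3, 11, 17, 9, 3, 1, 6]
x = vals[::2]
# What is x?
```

vals has length 8. The slice vals[::2] selects indices [0, 2, 4, 6] (0->10, 2->11, 4->9, 6->1), giving [10, 11, 9, 1].

[10, 11, 9, 1]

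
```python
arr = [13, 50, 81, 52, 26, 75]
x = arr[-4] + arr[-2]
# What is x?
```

arr has length 6. Negative index -4 maps to positive index 6 + (-4) = 2. arr[2] = 81.
arr has length 6. Negative index -2 maps to positive index 6 + (-2) = 4. arr[4] = 26.
Sum: 81 + 26 = 107.

107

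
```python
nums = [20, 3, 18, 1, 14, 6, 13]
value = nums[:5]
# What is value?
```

nums has length 7. The slice nums[:5] selects indices [0, 1, 2, 3, 4] (0->20, 1->3, 2->18, 3->1, 4->14), giving [20, 3, 18, 1, 14].

[20, 3, 18, 1, 14]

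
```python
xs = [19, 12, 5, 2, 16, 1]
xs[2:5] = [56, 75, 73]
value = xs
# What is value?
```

xs starts as [19, 12, 5, 2, 16, 1] (length 6). The slice xs[2:5] covers indices [2, 3, 4] with values [5, 2, 16]. Replacing that slice with [56, 75, 73] (same length) produces [19, 12, 56, 75, 73, 1].

[19, 12, 56, 75, 73, 1]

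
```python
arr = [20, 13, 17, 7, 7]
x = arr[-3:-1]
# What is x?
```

arr has length 5. The slice arr[-3:-1] selects indices [2, 3] (2->17, 3->7), giving [17, 7].

[17, 7]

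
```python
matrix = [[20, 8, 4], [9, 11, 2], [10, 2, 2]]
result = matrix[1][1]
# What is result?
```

matrix[1] = [9, 11, 2]. Taking column 1 of that row yields 11.

11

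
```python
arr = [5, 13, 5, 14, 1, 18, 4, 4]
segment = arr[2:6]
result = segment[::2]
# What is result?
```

arr has length 8. The slice arr[2:6] selects indices [2, 3, 4, 5] (2->5, 3->14, 4->1, 5->18), giving [5, 14, 1, 18]. So segment = [5, 14, 1, 18]. segment has length 4. The slice segment[::2] selects indices [0, 2] (0->5, 2->1), giving [5, 1].

[5, 1]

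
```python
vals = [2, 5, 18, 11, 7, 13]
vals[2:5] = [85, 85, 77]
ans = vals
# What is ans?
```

vals starts as [2, 5, 18, 11, 7, 13] (length 6). The slice vals[2:5] covers indices [2, 3, 4] with values [18, 11, 7]. Replacing that slice with [85, 85, 77] (same length) produces [2, 5, 85, 85, 77, 13].

[2, 5, 85, 85, 77, 13]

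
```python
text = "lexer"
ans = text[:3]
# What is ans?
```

text has length 5. The slice text[:3] selects indices [0, 1, 2] (0->'l', 1->'e', 2->'x'), giving 'lex'.

'lex'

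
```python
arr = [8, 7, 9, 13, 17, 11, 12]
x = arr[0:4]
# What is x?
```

arr has length 7. The slice arr[0:4] selects indices [0, 1, 2, 3] (0->8, 1->7, 2->9, 3->13), giving [8, 7, 9, 13].

[8, 7, 9, 13]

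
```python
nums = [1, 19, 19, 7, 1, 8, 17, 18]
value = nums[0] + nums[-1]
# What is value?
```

nums has length 8. nums[0] = 1.
nums has length 8. Negative index -1 maps to positive index 8 + (-1) = 7. nums[7] = 18.
Sum: 1 + 18 = 19.

19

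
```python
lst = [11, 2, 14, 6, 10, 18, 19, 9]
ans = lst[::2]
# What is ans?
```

lst has length 8. The slice lst[::2] selects indices [0, 2, 4, 6] (0->11, 2->14, 4->10, 6->19), giving [11, 14, 10, 19].

[11, 14, 10, 19]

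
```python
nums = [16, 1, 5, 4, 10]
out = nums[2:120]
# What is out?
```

nums has length 5. The slice nums[2:120] selects indices [2, 3, 4] (2->5, 3->4, 4->10), giving [5, 4, 10].

[5, 4, 10]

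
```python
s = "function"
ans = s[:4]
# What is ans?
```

s has length 8. The slice s[:4] selects indices [0, 1, 2, 3] (0->'f', 1->'u', 2->'n', 3->'c'), giving 'func'.

'func'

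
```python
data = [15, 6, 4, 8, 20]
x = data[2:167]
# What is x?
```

data has length 5. The slice data[2:167] selects indices [2, 3, 4] (2->4, 3->8, 4->20), giving [4, 8, 20].

[4, 8, 20]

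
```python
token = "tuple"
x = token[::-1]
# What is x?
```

token has length 5. The slice token[::-1] selects indices [4, 3, 2, 1, 0] (4->'e', 3->'l', 2->'p', 1->'u', 0->'t'), giving 'elput'.

'elput'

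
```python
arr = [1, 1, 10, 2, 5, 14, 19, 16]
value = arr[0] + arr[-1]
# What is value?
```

arr has length 8. arr[0] = 1.
arr has length 8. Negative index -1 maps to positive index 8 + (-1) = 7. arr[7] = 16.
Sum: 1 + 16 = 17.

17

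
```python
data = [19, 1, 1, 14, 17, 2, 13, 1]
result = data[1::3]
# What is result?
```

data has length 8. The slice data[1::3] selects indices [1, 4, 7] (1->1, 4->17, 7->1), giving [1, 17, 1].

[1, 17, 1]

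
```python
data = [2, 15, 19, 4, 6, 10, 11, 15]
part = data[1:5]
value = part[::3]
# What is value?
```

data has length 8. The slice data[1:5] selects indices [1, 2, 3, 4] (1->15, 2->19, 3->4, 4->6), giving [15, 19, 4, 6]. So part = [15, 19, 4, 6]. part has length 4. The slice part[::3] selects indices [0, 3] (0->15, 3->6), giving [15, 6].

[15, 6]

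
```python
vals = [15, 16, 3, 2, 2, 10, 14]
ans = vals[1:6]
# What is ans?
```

vals has length 7. The slice vals[1:6] selects indices [1, 2, 3, 4, 5] (1->16, 2->3, 3->2, 4->2, 5->10), giving [16, 3, 2, 2, 10].

[16, 3, 2, 2, 10]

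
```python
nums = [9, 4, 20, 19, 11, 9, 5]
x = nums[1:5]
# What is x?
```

nums has length 7. The slice nums[1:5] selects indices [1, 2, 3, 4] (1->4, 2->20, 3->19, 4->11), giving [4, 20, 19, 11].

[4, 20, 19, 11]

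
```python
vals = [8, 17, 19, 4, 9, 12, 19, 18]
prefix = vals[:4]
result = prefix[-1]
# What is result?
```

vals has length 8. The slice vals[:4] selects indices [0, 1, 2, 3] (0->8, 1->17, 2->19, 3->4), giving [8, 17, 19, 4]. So prefix = [8, 17, 19, 4]. Then prefix[-1] = 4.

4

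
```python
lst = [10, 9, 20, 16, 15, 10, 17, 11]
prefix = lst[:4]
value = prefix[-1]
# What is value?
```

lst has length 8. The slice lst[:4] selects indices [0, 1, 2, 3] (0->10, 1->9, 2->20, 3->16), giving [10, 9, 20, 16]. So prefix = [10, 9, 20, 16]. Then prefix[-1] = 16.

16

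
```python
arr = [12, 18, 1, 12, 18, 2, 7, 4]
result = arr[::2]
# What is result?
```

arr has length 8. The slice arr[::2] selects indices [0, 2, 4, 6] (0->12, 2->1, 4->18, 6->7), giving [12, 1, 18, 7].

[12, 1, 18, 7]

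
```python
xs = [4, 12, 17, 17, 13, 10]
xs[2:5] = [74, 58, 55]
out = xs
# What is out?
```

xs starts as [4, 12, 17, 17, 13, 10] (length 6). The slice xs[2:5] covers indices [2, 3, 4] with values [17, 17, 13]. Replacing that slice with [74, 58, 55] (same length) produces [4, 12, 74, 58, 55, 10].

[4, 12, 74, 58, 55, 10]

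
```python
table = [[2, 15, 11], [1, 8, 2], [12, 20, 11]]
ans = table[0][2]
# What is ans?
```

table[0] = [2, 15, 11]. Taking column 2 of that row yields 11.

11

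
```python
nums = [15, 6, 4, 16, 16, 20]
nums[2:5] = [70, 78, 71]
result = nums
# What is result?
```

nums starts as [15, 6, 4, 16, 16, 20] (length 6). The slice nums[2:5] covers indices [2, 3, 4] with values [4, 16, 16]. Replacing that slice with [70, 78, 71] (same length) produces [15, 6, 70, 78, 71, 20].

[15, 6, 70, 78, 71, 20]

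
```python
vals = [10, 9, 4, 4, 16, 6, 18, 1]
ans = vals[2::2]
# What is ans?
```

vals has length 8. The slice vals[2::2] selects indices [2, 4, 6] (2->4, 4->16, 6->18), giving [4, 16, 18].

[4, 16, 18]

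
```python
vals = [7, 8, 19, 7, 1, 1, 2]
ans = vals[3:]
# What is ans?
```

vals has length 7. The slice vals[3:] selects indices [3, 4, 5, 6] (3->7, 4->1, 5->1, 6->2), giving [7, 1, 1, 2].

[7, 1, 1, 2]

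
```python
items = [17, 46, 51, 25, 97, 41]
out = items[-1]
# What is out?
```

items has length 6. Negative index -1 maps to positive index 6 + (-1) = 5. items[5] = 41.

41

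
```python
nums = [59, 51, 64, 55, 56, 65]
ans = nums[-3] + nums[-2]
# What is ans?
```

nums has length 6. Negative index -3 maps to positive index 6 + (-3) = 3. nums[3] = 55.
nums has length 6. Negative index -2 maps to positive index 6 + (-2) = 4. nums[4] = 56.
Sum: 55 + 56 = 111.

111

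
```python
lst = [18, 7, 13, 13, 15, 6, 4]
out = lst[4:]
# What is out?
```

lst has length 7. The slice lst[4:] selects indices [4, 5, 6] (4->15, 5->6, 6->4), giving [15, 6, 4].

[15, 6, 4]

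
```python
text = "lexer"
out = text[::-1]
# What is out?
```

text has length 5. The slice text[::-1] selects indices [4, 3, 2, 1, 0] (4->'r', 3->'e', 2->'x', 1->'e', 0->'l'), giving 'rexel'.

'rexel'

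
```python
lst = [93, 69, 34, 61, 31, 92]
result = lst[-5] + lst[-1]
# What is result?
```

lst has length 6. Negative index -5 maps to positive index 6 + (-5) = 1. lst[1] = 69.
lst has length 6. Negative index -1 maps to positive index 6 + (-1) = 5. lst[5] = 92.
Sum: 69 + 92 = 161.

161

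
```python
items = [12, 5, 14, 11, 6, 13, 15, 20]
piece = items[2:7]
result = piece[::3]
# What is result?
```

items has length 8. The slice items[2:7] selects indices [2, 3, 4, 5, 6] (2->14, 3->11, 4->6, 5->13, 6->15), giving [14, 11, 6, 13, 15]. So piece = [14, 11, 6, 13, 15]. piece has length 5. The slice piece[::3] selects indices [0, 3] (0->14, 3->13), giving [14, 13].

[14, 13]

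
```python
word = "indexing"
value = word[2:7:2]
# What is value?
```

word has length 8. The slice word[2:7:2] selects indices [2, 4, 6] (2->'d', 4->'x', 6->'n'), giving 'dxn'.

'dxn'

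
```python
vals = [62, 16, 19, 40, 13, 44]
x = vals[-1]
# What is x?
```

vals has length 6. Negative index -1 maps to positive index 6 + (-1) = 5. vals[5] = 44.

44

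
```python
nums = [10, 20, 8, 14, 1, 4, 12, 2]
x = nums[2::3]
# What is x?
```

nums has length 8. The slice nums[2::3] selects indices [2, 5] (2->8, 5->4), giving [8, 4].

[8, 4]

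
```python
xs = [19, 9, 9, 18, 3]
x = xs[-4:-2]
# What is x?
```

xs has length 5. The slice xs[-4:-2] selects indices [1, 2] (1->9, 2->9), giving [9, 9].

[9, 9]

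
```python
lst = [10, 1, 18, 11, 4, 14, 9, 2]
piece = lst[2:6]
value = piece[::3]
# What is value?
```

lst has length 8. The slice lst[2:6] selects indices [2, 3, 4, 5] (2->18, 3->11, 4->4, 5->14), giving [18, 11, 4, 14]. So piece = [18, 11, 4, 14]. piece has length 4. The slice piece[::3] selects indices [0, 3] (0->18, 3->14), giving [18, 14].

[18, 14]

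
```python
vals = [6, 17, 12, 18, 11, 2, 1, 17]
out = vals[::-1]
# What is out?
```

vals has length 8. The slice vals[::-1] selects indices [7, 6, 5, 4, 3, 2, 1, 0] (7->17, 6->1, 5->2, 4->11, 3->18, 2->12, 1->17, 0->6), giving [17, 1, 2, 11, 18, 12, 17, 6].

[17, 1, 2, 11, 18, 12, 17, 6]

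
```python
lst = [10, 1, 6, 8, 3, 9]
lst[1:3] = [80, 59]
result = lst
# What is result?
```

lst starts as [10, 1, 6, 8, 3, 9] (length 6). The slice lst[1:3] covers indices [1, 2] with values [1, 6]. Replacing that slice with [80, 59] (same length) produces [10, 80, 59, 8, 3, 9].

[10, 80, 59, 8, 3, 9]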